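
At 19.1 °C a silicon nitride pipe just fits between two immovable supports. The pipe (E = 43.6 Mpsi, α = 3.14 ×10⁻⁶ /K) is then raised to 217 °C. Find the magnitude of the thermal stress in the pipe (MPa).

187 MPa

E = 43.6 Mpsi = 300.6 GPa.
ΔT = 197.9 K. Constrained thermal stress σ = E·α·ΔT = 300.6×10³ MPa × 3.14×10⁻⁶ × 197.9 = 187 MPa (compressive).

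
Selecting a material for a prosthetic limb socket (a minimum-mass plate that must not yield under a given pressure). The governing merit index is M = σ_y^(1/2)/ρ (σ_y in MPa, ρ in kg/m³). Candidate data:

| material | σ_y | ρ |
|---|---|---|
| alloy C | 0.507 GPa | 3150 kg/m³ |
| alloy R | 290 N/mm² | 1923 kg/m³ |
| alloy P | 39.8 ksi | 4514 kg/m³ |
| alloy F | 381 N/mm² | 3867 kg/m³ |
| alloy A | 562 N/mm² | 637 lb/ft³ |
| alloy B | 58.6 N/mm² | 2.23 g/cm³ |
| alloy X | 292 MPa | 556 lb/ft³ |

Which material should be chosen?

alloy R

Putting every candidate on a common basis:
  alloy C: σ_y = 507.0 MPa, ρ = 3150 kg/m³
  alloy R: σ_y = 290.0 MPa, ρ = 1923 kg/m³
  alloy P: σ_y = 274.4 MPa, ρ = 4514 kg/m³
  alloy F: σ_y = 381.0 MPa, ρ = 3867 kg/m³
  alloy A: σ_y = 562.0 MPa, ρ = 10200 kg/m³
  alloy B: σ_y = 58.60 MPa, ρ = 2230 kg/m³
  alloy X: σ_y = 292.0 MPa, ρ = 8906 kg/m³
  alloy R: M = 8.86×10⁻³
  alloy C: M = 7.15×10⁻³
  alloy F: M = 5.05×10⁻³
  alloy P: M = 3.67×10⁻³
  alloy B: M = 3.43×10⁻³
  alloy A: M = 2.32×10⁻³
  alloy X: M = 1.92×10⁻³
Highest index: alloy R.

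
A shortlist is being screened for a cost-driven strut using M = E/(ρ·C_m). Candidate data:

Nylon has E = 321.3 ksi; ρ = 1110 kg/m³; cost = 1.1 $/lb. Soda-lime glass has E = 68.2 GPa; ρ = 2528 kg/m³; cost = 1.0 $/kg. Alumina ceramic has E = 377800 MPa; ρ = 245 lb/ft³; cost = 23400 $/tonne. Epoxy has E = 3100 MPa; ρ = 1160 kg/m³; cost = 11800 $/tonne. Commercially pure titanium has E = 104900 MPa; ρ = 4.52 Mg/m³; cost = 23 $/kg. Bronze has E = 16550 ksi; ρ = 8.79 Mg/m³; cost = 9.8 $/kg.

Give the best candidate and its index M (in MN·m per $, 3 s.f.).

After converting to SI:
  nylon: E = 2.215 GPa, ρ = 1110 kg/m³, cost = 2.425 $/kg
  soda-lime glass: E = 68.20 GPa, ρ = 2528 kg/m³, cost = 1.000 $/kg
  alumina ceramic: E = 377.8 GPa, ρ = 3925 kg/m³, cost = 23.40 $/kg
  epoxy: E = 3.100 GPa, ρ = 1160 kg/m³, cost = 11.80 $/kg
  commercially pure titanium: E = 104.9 GPa, ρ = 4520 kg/m³, cost = 23.00 $/kg
  bronze: E = 114.1 GPa, ρ = 8790 kg/m³, cost = 9.800 $/kg
  soda-lime glass: M = 27.0 MN·m per $
  alumina ceramic: M = 4.11 MN·m per $
  bronze: M = 1.32 MN·m per $
  commercially pure titanium: M = 1.01 MN·m per $
  nylon: M = 0.823 MN·m per $
  epoxy: M = 0.226 MN·m per $
Soda-lime glass has the largest M.

soda-lime glass, M = 27.0 MN·m per $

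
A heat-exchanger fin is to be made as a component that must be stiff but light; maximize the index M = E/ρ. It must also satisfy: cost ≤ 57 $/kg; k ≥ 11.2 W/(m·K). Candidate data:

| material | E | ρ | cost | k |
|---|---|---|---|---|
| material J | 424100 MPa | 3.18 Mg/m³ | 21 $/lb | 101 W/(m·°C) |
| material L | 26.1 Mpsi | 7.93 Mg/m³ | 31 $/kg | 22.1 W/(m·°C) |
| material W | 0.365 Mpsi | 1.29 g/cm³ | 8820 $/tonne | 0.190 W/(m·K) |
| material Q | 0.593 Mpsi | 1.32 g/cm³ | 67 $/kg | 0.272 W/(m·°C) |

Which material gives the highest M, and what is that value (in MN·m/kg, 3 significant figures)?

material J, M = 133 MN·m/kg

Screen on constraints: cost ≤ 57 $/kg; k ≥ 11.2 W/(m·K). Survivors: material J, material L.
Normalizing units and computing the index:
  material J: E = 424.1 GPa, ρ = 3180 kg/m³
  material L: E = 180.0 GPa, ρ = 7930 kg/m³
  material J: M = 133 MN·m/kg
  material L: M = 22.7 MN·m/kg
Material J ranks first.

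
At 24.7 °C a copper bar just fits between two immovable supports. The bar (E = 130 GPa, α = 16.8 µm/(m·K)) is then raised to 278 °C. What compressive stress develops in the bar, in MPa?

ΔT = 253.3 K. Constrained thermal stress σ = E·α·ΔT = 130.0×10³ MPa × 16.8×10⁻⁶ × 253.3 = 553 MPa (compressive).

553 MPa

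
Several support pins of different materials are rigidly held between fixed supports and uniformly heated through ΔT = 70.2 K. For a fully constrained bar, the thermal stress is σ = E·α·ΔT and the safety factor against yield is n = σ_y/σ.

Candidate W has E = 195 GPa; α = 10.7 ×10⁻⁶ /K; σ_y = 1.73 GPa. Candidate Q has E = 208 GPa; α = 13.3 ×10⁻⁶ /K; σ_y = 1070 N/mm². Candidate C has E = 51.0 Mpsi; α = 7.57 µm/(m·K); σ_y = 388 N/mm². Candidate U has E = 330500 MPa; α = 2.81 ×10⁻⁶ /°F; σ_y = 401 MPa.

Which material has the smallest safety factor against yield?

Per material, after unit conversion:
  candidate W: E = 195.0, α = 10.7, σ_y = 1730 → σ = 146 MPa, n = 11.8
  candidate Q: E = 208.0, α = 13.3, σ_y = 1070 → σ = 194 MPa, n = 5.51
  candidate C: E = 351.6, α = 7.57, σ_y = 388.0 → σ = 187 MPa, n = 2.08
  candidate U: E = 330.5, α = 5.06, σ_y = 401.0 → σ = 117 MPa, n = 3.42
Smallest n: candidate C with n = 2.08.

candidate C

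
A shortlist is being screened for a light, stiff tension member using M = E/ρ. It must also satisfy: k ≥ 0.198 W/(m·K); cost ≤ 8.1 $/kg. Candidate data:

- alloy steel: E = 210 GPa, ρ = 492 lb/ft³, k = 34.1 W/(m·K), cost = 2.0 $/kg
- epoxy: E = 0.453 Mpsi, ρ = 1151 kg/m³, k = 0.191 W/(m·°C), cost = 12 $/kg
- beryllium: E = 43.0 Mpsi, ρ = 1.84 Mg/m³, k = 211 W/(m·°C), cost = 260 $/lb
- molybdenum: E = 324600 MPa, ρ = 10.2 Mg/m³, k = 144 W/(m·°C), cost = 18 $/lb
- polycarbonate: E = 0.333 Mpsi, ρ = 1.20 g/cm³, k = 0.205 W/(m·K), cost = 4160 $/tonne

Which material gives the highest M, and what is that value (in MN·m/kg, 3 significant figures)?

alloy steel, M = 26.6 MN·m/kg

Screen on constraints: k ≥ 0.198 W/(m·K); cost ≤ 8.1 $/kg. Survivors: alloy steel, polycarbonate.
Putting every candidate on a common basis:
  alloy steel: E = 210.0 GPa, ρ = 7881 kg/m³
  polycarbonate: E = 2.296 GPa, ρ = 1200 kg/m³
  alloy steel: M = 26.6 MN·m/kg
  polycarbonate: M = 1.91 MN·m/kg
Alloy steel ranks first.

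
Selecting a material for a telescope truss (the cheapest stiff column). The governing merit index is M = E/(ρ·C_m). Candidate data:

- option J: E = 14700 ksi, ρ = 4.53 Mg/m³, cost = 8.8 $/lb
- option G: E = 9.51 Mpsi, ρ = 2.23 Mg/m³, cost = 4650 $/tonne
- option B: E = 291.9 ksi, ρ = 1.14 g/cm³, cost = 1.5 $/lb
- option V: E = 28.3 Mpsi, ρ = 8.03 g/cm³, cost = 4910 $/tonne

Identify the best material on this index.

In SI units:
  option J: E = 101.4 GPa, ρ = 4530 kg/m³, cost = 19.40 $/kg
  option G: E = 65.57 GPa, ρ = 2230 kg/m³, cost = 4.650 $/kg
  option B: E = 2.013 GPa, ρ = 1140 kg/m³, cost = 3.307 $/kg
  option V: E = 195.1 GPa, ρ = 8030 kg/m³, cost = 4.910 $/kg
  option G: M = 6.32 MN·m per $
  option V: M = 4.95 MN·m per $
  option J: M = 1.15 MN·m per $
  option B: M = 0.534 MN·m per $
Highest index: option G.

option G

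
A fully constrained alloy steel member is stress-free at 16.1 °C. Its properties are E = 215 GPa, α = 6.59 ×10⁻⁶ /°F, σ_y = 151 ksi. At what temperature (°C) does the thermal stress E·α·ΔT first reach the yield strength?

α = 6.59×10⁻⁶/°F × 9/5 = 11.9×10⁻⁶/K.
σ_y = 151 ksi = 1041 MPa.
E·α·ΔT = 1041 MPa ⇒ ΔT = 1041 / (215.0×10³ × 11.9×10⁻⁶) = 408.2 K.
T = 16.1 + 408.2 = 424.3 °C.

424 °C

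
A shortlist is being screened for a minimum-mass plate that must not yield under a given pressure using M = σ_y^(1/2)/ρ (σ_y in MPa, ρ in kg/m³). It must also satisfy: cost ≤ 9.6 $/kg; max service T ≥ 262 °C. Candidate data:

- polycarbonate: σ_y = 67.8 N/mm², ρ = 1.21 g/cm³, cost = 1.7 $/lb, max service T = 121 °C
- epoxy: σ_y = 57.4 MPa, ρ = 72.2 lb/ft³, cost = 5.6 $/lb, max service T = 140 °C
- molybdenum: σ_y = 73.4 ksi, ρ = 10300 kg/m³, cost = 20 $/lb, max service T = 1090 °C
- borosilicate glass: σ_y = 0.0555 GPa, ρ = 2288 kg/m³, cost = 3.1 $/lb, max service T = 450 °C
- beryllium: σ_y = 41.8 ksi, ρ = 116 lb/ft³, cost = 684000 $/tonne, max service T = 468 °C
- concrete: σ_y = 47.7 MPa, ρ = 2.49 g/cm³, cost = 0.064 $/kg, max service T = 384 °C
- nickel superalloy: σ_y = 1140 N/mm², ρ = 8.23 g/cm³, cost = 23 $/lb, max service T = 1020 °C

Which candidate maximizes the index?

Screen on constraints: cost ≤ 9.6 $/kg; max service T ≥ 262 °C. Survivors: borosilicate glass, concrete.
Normalizing units and computing the index:
  borosilicate glass: σ_y = 55.50 MPa, ρ = 2288 kg/m³
  concrete: σ_y = 47.70 MPa, ρ = 2490 kg/m³
  borosilicate glass: M = 3.26×10⁻³
  concrete: M = 2.77×10⁻³
Borosilicate glass has the largest M.

borosilicate glass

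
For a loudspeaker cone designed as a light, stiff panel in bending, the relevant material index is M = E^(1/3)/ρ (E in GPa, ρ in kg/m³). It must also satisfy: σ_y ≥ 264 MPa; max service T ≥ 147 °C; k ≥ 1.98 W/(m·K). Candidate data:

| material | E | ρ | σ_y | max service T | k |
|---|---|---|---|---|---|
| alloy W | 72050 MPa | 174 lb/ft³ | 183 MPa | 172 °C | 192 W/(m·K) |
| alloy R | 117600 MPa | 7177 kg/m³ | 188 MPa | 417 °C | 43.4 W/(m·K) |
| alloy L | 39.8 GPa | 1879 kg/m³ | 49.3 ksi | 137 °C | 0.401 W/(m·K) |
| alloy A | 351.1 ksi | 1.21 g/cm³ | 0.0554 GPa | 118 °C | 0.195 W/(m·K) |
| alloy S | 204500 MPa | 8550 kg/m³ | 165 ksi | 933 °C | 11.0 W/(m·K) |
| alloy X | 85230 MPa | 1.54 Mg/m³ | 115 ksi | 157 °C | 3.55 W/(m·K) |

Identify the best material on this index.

Screen on constraints: σ_y ≥ 264 MPa; max service T ≥ 147 °C; k ≥ 1.98 W/(m·K). Survivors: alloy S, alloy X.
Convert each candidate to consistent units, then evaluate M:
  alloy S: E = 204.5 GPa, ρ = 8550 kg/m³
  alloy X: E = 85.23 GPa, ρ = 1540 kg/m³
  alloy X: M = 2.86×10⁻³
  alloy S: M = 0.689×10⁻³
Alloy X ranks first.

alloy X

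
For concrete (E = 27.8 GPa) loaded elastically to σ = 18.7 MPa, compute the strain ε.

ε = σ/E = 18.7 / 27800 = 6.73×10⁻⁴.

6.73×10⁻⁴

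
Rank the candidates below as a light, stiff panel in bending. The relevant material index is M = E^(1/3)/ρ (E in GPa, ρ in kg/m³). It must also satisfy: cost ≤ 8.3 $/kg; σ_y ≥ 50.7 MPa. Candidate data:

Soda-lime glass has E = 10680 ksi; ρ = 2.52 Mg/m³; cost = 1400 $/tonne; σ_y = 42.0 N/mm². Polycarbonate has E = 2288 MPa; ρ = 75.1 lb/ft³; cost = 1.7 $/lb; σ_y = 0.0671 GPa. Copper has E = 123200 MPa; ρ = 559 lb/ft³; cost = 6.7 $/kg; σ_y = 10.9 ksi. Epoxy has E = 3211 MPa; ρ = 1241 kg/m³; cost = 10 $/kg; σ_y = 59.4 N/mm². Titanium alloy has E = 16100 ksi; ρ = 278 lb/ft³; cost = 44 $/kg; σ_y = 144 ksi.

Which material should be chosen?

polycarbonate

Screen on constraints: cost ≤ 8.3 $/kg; σ_y ≥ 50.7 MPa. Survivors: polycarbonate, copper.
Putting every candidate on a common basis:
  polycarbonate: E = 2.288 GPa, ρ = 1203 kg/m³
  copper: E = 123.2 GPa, ρ = 8954 kg/m³
  polycarbonate: M = 1.10×10⁻³
  copper: M = 0.556×10⁻³
Highest index: polycarbonate.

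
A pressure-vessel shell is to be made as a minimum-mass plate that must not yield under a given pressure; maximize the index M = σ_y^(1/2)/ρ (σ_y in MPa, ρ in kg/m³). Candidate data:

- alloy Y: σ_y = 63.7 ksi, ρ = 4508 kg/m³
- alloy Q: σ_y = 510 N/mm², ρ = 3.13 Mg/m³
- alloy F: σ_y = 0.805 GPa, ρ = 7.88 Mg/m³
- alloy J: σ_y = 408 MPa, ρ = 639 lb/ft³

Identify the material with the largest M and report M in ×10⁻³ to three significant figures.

After converting to SI:
  alloy Y: σ_y = 439.2 MPa, ρ = 4508 kg/m³
  alloy Q: σ_y = 510.0 MPa, ρ = 3130 kg/m³
  alloy F: σ_y = 805.0 MPa, ρ = 7880 kg/m³
  alloy J: σ_y = 408.0 MPa, ρ = 10240 kg/m³
  alloy Q: M = 7.22×10⁻³
  alloy Y: M = 4.65×10⁻³
  alloy F: M = 3.60×10⁻³
  alloy J: M = 1.97×10⁻³
The maximum is for alloy Q.

alloy Q, M = 7.22×10⁻³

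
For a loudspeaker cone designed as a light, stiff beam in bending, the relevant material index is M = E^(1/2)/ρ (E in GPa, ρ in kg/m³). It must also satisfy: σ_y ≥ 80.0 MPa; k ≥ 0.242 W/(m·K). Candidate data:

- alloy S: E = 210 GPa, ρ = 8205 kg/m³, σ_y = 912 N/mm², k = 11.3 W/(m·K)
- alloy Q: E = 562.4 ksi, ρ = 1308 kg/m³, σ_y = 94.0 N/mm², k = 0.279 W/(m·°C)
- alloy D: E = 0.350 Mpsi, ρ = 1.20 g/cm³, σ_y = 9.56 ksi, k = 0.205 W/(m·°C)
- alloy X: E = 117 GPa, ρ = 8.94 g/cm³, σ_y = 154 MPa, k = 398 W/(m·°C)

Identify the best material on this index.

Screen on constraints: σ_y ≥ 80.0 MPa; k ≥ 0.242 W/(m·K). Survivors: alloy S, alloy Q, alloy X.
After converting to SI:
  alloy S: E = 210.0 GPa, ρ = 8205 kg/m³
  alloy Q: E = 3.878 GPa, ρ = 1308 kg/m³
  alloy X: E = 117.0 GPa, ρ = 8940 kg/m³
  alloy S: M = 1.77×10⁻³
  alloy Q: M = 1.51×10⁻³
  alloy X: M = 1.21×10⁻³
Alloy S ranks first.

alloy S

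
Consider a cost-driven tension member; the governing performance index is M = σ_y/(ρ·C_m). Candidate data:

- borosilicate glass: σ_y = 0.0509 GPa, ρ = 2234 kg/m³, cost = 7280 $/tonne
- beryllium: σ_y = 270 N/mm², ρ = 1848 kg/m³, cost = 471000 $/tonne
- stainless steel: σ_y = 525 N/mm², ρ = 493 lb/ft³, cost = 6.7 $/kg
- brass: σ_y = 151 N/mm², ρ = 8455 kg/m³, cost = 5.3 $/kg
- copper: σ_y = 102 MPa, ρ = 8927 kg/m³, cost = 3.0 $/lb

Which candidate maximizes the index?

Putting every candidate on a common basis:
  borosilicate glass: σ_y = 50.90 MPa, ρ = 2234 kg/m³, cost = 7.280 $/kg
  beryllium: σ_y = 270.0 MPa, ρ = 1848 kg/m³, cost = 471.0 $/kg
  stainless steel: σ_y = 525.0 MPa, ρ = 7897 kg/m³, cost = 6.700 $/kg
  brass: σ_y = 151.0 MPa, ρ = 8455 kg/m³, cost = 5.300 $/kg
  copper: σ_y = 102.0 MPa, ρ = 8927 kg/m³, cost = 6.614 $/kg
  stainless steel: M = 9.92 kN·m per $
  brass: M = 3.37 kN·m per $
  borosilicate glass: M = 3.13 kN·m per $
  copper: M = 1.73 kN·m per $
  beryllium: M = 0.310 kN·m per $
Stainless steel ranks first.

stainless steel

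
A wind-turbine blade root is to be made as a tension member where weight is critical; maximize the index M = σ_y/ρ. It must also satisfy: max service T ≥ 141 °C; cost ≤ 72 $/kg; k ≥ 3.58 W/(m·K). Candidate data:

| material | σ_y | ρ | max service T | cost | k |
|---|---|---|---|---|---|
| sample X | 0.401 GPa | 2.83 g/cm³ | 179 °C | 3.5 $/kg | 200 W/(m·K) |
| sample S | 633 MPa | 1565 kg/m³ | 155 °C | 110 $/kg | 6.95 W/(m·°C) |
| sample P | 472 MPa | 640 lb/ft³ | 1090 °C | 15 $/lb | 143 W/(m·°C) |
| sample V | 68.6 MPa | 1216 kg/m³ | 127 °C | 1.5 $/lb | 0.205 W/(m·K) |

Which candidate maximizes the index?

sample X

Screen on constraints: max service T ≥ 141 °C; cost ≤ 72 $/kg; k ≥ 3.58 W/(m·K). Survivors: sample X, sample P.
Normalizing units and computing the index:
  sample X: σ_y = 401.0 MPa, ρ = 2830 kg/m³
  sample P: σ_y = 472.0 MPa, ρ = 10250 kg/m³
  sample X: M = 142 kN·m/kg
  sample P: M = 46.0 kN·m/kg
Highest index: sample X.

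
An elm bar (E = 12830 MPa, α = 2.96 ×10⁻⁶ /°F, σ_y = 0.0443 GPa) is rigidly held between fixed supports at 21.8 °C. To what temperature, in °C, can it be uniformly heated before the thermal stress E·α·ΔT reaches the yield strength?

E = 12830 MPa = 12.83 GPa.
α = 2.96×10⁻⁶/°F × 9/5 = 5.33×10⁻⁶/K.
σ_y = 0.0443 GPa = 44.30 MPa.
E·α·ΔT = 44.30 MPa ⇒ ΔT = 44.30 / (12.83×10³ × 5.33×10⁻⁶) = 648.1 K.
T = 21.8 + 648.1 = 669.9 °C.

670 °C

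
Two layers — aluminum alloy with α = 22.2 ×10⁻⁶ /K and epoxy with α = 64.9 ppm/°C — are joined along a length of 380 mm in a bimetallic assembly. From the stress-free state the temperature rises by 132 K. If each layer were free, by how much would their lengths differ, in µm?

Δα = |22.2 − 64.9|×10⁻⁶/K = 42.7×10⁻⁶/K.
ΔL_mismatch = Δα·L·ΔT = 42.7×10⁻⁶ × 380.0 mm × 132.0 K = 2140 µm.

2140 µm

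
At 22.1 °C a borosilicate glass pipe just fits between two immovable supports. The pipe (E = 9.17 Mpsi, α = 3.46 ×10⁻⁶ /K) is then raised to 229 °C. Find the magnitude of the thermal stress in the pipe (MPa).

E = 9.17 Mpsi = 63.22 GPa.
ΔT = 206.9 K. Constrained thermal stress σ = E·α·ΔT = 63.22×10³ MPa × 3.46×10⁻⁶ × 206.9 = 45.3 MPa (compressive).

45.3 MPa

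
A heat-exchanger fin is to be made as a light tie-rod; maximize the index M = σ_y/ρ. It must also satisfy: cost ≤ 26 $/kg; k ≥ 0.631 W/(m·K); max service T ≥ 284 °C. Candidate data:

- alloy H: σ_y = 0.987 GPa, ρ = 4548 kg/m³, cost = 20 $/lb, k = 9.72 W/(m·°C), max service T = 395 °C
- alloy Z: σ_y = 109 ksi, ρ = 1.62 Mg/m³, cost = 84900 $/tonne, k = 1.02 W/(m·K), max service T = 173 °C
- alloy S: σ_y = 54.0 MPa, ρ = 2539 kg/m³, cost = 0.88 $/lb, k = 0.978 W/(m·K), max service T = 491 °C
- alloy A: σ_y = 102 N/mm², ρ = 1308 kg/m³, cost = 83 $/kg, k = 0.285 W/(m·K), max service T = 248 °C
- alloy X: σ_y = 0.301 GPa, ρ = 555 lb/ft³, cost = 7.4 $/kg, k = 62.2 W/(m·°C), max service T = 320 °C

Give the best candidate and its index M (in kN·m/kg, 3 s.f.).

Screen on constraints: cost ≤ 26 $/kg; k ≥ 0.631 W/(m·K); max service T ≥ 284 °C. Survivors: alloy S, alloy X.
Convert each candidate to consistent units, then evaluate M:
  alloy S: σ_y = 54.00 MPa, ρ = 2539 kg/m³
  alloy X: σ_y = 301.0 MPa, ρ = 8890 kg/m³
  alloy X: M = 33.9 kN·m/kg
  alloy S: M = 21.3 kN·m/kg
Alloy X has the largest M.

alloy X, M = 33.9 kN·m/kg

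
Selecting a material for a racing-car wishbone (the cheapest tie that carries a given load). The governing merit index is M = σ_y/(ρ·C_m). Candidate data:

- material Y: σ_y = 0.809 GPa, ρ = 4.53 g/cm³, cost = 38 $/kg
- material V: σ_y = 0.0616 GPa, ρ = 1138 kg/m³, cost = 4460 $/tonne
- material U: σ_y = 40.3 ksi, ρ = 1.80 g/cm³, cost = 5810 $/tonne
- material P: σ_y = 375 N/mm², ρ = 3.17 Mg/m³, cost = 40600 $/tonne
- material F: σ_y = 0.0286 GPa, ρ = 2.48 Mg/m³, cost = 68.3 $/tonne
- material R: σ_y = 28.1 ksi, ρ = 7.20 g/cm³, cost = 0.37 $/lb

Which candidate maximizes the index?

After converting to SI:
  material Y: σ_y = 809.0 MPa, ρ = 4530 kg/m³, cost = 38.00 $/kg
  material V: σ_y = 61.60 MPa, ρ = 1138 kg/m³, cost = 4.460 $/kg
  material U: σ_y = 277.9 MPa, ρ = 1800 kg/m³, cost = 5.810 $/kg
  material P: σ_y = 375.0 MPa, ρ = 3170 kg/m³, cost = 40.60 $/kg
  material F: σ_y = 28.60 MPa, ρ = 2480 kg/m³, cost = 0.06830 $/kg
  material R: σ_y = 193.7 MPa, ρ = 7200 kg/m³, cost = 0.8157 $/kg
  material F: M = 169 kN·m per $
  material R: M = 33.0 kN·m per $
  material U: M = 26.6 kN·m per $
  material V: M = 12.1 kN·m per $
  material Y: M = 4.70 kN·m per $
  material P: M = 2.91 kN·m per $
The maximum is for material F.

material F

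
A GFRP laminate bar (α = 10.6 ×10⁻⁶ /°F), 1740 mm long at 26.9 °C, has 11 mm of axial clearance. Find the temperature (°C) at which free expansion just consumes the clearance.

α = 10.6×10⁻⁶/°F × 9/5 = 19.1×10⁻⁶/K.
α·L₀·ΔT = 11.0 mm ⇒ ΔT = 11.0 / (19.1×10⁻⁶ × 1740.0) = 331.3 K.
T = 26.9 + 331.3 = 358.2 °C.

358 °C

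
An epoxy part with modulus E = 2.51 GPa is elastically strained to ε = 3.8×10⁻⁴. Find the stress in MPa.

0.954 MPa

σ = E·ε = 2510 MPa × 3.8×10⁻⁴ = 0.954 MPa.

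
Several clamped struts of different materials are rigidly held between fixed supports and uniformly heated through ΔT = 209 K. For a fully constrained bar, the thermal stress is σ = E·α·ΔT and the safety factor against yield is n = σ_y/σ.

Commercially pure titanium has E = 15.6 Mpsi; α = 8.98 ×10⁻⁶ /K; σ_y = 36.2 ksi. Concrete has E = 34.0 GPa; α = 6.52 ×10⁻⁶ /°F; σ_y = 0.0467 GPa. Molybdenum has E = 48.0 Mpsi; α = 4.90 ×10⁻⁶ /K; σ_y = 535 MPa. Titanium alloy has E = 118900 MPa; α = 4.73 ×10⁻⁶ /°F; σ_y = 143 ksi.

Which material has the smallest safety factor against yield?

In consistent units (E in GPa, α in ×10⁻⁶/K, σ_y in MPa):
  commercially pure titanium: E = 107.6, α = 8.98, σ_y = 249.6 → σ = 202 MPa, n = 1.24
  concrete: E = 34.00, α = 11.7, σ_y = 46.70 → σ = 83.4 MPa, n = 0.560
  molybdenum: E = 330.9, α = 4.90, σ_y = 535.0 → σ = 339 MPa, n = 1.58
  titanium alloy: E = 118.9, α = 8.51, σ_y = 986.0 → σ = 212 MPa, n = 4.66
Concrete has the lowest safety factor, n = 0.560.

concrete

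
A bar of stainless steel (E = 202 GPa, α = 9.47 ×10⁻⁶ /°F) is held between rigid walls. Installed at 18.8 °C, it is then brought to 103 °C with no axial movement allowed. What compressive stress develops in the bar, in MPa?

290 MPa

α = 9.47×10⁻⁶/°F × 9/5 = 17.0×10⁻⁶/K.
ΔT = 84.20 K. Constrained thermal stress σ = E·α·ΔT = 202.0×10³ MPa × 17.0×10⁻⁶ × 84.20 = 290 MPa (compressive).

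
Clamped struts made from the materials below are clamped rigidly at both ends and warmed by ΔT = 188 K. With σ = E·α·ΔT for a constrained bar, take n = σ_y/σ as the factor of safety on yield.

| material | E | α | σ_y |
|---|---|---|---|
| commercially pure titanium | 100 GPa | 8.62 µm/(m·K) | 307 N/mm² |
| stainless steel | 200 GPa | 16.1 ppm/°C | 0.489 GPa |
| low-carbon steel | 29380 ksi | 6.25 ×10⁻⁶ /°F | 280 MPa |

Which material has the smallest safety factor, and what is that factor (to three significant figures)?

low-carbon steel, n = 0.654

With everything in SI (GPa, ×10⁻⁶/K, MPa):
  commercially pure titanium: E = 100.0, α = 8.62, σ_y = 307.0 → σ = 162 MPa, n = 1.89
  stainless steel: E = 200.0, α = 16.1, σ_y = 489.0 → σ = 605 MPa, n = 0.808
  low-carbon steel: E = 202.6, α = 11.2, σ_y = 280.0 → σ = 428 MPa, n = 0.654
Low-carbon steel has the lowest safety factor, n = 0.654.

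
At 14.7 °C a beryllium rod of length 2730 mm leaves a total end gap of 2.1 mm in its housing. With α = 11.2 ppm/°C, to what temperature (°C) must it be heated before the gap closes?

α·L₀·ΔT = 2.1 mm ⇒ ΔT = 2.1 / (11.2×10⁻⁶ × 2730.0) = 68.68 K.
T = 14.7 + 68.68 = 83.38 °C.

83.4 °C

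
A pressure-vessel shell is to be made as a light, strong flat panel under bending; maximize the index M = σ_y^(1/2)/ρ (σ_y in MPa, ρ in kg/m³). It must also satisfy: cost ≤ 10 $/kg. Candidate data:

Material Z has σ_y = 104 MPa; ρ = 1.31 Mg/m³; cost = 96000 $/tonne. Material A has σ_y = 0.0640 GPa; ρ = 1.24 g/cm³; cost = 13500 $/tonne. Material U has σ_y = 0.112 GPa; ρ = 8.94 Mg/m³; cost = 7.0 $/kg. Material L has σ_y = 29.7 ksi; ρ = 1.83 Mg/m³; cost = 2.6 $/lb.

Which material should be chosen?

material L

Screen on constraints: cost ≤ 10 $/kg. Survivors: material U, material L.
After converting to SI:
  material U: σ_y = 112.0 MPa, ρ = 8940 kg/m³
  material L: σ_y = 204.8 MPa, ρ = 1830 kg/m³
  material L: M = 7.82×10⁻³
  material U: M = 1.18×10⁻³
Material L has the largest M.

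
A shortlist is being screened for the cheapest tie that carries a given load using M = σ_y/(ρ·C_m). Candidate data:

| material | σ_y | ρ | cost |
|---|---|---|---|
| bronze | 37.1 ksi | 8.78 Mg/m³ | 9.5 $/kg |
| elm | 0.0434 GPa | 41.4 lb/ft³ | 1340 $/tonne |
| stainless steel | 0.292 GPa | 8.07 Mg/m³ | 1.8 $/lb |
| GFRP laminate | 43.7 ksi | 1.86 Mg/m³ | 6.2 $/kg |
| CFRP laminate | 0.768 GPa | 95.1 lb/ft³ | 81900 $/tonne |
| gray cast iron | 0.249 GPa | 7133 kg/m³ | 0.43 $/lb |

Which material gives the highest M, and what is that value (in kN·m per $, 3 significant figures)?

In SI units:
  bronze: σ_y = 255.8 MPa, ρ = 8780 kg/m³, cost = 9.500 $/kg
  elm: σ_y = 43.40 MPa, ρ = 663.2 kg/m³, cost = 1.340 $/kg
  stainless steel: σ_y = 292.0 MPa, ρ = 8070 kg/m³, cost = 3.968 $/kg
  GFRP laminate: σ_y = 301.3 MPa, ρ = 1860 kg/m³, cost = 6.200 $/kg
  CFRP laminate: σ_y = 768.0 MPa, ρ = 1523 kg/m³, cost = 81.90 $/kg
  gray cast iron: σ_y = 249.0 MPa, ρ = 7133 kg/m³, cost = 0.9480 $/kg
  elm: M = 48.8 kN·m per $
  gray cast iron: M = 36.8 kN·m per $
  GFRP laminate: M = 26.1 kN·m per $
  stainless steel: M = 9.12 kN·m per $
  CFRP laminate: M = 6.16 kN·m per $
  bronze: M = 3.07 kN·m per $
Elm has the largest M.

elm, M = 48.8 kN·m per $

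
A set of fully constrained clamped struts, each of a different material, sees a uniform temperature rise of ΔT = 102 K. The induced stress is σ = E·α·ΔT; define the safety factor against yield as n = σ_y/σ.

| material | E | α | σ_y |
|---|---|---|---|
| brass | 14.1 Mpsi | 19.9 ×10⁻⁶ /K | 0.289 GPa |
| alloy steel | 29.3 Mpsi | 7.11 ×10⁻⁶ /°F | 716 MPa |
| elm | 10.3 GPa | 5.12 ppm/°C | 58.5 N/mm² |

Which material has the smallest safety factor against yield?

brass

In consistent units (E in GPa, α in ×10⁻⁶/K, σ_y in MPa):
  brass: E = 97.22, α = 19.9, σ_y = 289.0 → σ = 197 MPa, n = 1.46
  alloy steel: E = 202.0, α = 12.8, σ_y = 716.0 → σ = 264 MPa, n = 2.72
  elm: E = 10.30, α = 5.12, σ_y = 58.50 → σ = 5.38 MPa, n = 10.9
Smallest n: brass with n = 1.46.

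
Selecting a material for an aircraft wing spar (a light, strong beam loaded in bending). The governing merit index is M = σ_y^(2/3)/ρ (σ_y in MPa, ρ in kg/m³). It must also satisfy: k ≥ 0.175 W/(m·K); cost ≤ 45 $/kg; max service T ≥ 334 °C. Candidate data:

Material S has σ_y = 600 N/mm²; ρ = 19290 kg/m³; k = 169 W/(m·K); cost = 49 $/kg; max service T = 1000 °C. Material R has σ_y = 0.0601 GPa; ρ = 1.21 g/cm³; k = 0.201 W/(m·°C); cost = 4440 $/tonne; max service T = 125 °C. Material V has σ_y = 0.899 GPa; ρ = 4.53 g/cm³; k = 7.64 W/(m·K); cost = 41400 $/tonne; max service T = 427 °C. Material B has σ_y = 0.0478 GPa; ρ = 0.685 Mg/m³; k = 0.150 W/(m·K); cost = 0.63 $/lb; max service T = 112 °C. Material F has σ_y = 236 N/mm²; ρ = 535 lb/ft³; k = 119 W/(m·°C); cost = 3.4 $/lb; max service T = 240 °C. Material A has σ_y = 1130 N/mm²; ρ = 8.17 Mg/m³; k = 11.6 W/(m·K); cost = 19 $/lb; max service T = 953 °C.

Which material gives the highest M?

material V

Screen on constraints: k ≥ 0.175 W/(m·K); cost ≤ 45 $/kg; max service T ≥ 334 °C. Survivors: material V, material A.
In SI units:
  material V: σ_y = 899.0 MPa, ρ = 4530 kg/m³
  material A: σ_y = 1130 MPa, ρ = 8170 kg/m³
  material V: M = 20.6×10⁻³
  material A: M = 13.3×10⁻³
Material V ranks first.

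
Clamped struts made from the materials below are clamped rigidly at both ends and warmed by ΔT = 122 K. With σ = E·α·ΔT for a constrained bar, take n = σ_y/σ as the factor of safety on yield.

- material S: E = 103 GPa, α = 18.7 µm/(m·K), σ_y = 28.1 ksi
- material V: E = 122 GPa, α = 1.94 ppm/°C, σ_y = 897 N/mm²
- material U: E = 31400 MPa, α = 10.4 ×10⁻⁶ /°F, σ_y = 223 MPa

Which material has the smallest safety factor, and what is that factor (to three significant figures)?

material S, n = 0.824

In consistent units (E in GPa, α in ×10⁻⁶/K, σ_y in MPa):
  material S: E = 103.0, α = 18.7, σ_y = 193.7 → σ = 235 MPa, n = 0.824
  material V: E = 122.0, α = 1.94, σ_y = 897.0 → σ = 28.9 MPa, n = 31.1
  material U: E = 31.40, α = 18.7, σ_y = 223.0 → σ = 71.7 MPa, n = 3.11
Smallest n: material S with n = 0.824.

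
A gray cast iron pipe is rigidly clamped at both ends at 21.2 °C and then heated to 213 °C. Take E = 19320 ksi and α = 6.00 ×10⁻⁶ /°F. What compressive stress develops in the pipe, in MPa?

E = 19320 ksi = 133.2 GPa.
α = 6.00×10⁻⁶/°F × 9/5 = 10.8×10⁻⁶/K.
ΔT = 191.8 K. Constrained thermal stress σ = E·α·ΔT = 133.2×10³ MPa × 10.8×10⁻⁶ × 191.8 = 276 MPa (compressive).

276 MPa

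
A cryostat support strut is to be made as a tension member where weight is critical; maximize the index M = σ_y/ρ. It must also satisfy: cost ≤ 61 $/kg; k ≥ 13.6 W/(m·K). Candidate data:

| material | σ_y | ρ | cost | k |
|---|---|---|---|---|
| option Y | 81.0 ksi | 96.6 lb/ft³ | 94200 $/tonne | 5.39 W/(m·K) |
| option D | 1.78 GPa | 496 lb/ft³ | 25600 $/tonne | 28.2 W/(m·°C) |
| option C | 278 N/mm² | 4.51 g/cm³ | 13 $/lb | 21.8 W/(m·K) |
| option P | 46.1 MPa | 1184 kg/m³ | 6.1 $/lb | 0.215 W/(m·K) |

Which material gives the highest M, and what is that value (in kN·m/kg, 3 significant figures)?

Screen on constraints: cost ≤ 61 $/kg; k ≥ 13.6 W/(m·K). Survivors: option D, option C.
Convert each candidate to consistent units, then evaluate M:
  option D: σ_y = 1780 MPa, ρ = 7945 kg/m³
  option C: σ_y = 278.0 MPa, ρ = 4510 kg/m³
  option D: M = 224 kN·m/kg
  option C: M = 61.6 kN·m/kg
Option D ranks first.

option D, M = 224 kN·m/kg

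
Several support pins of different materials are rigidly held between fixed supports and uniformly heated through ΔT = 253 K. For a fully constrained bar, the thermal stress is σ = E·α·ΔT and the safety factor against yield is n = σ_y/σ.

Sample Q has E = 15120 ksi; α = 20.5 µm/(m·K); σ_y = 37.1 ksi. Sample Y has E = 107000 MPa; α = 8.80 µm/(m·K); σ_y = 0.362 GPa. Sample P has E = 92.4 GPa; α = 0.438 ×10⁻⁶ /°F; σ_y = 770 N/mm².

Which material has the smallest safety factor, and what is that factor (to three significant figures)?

With everything in SI (GPa, ×10⁻⁶/K, MPa):
  sample Q: E = 104.2, α = 20.5, σ_y = 255.8 → σ = 541 MPa, n = 0.473
  sample Y: E = 107.0, α = 8.80, σ_y = 362.0 → σ = 238 MPa, n = 1.52
  sample P: E = 92.40, α = 0.788, σ_y = 770.0 → σ = 18.4 MPa, n = 41.8
Sample Q has the lowest safety factor, n = 0.473.

sample Q, n = 0.473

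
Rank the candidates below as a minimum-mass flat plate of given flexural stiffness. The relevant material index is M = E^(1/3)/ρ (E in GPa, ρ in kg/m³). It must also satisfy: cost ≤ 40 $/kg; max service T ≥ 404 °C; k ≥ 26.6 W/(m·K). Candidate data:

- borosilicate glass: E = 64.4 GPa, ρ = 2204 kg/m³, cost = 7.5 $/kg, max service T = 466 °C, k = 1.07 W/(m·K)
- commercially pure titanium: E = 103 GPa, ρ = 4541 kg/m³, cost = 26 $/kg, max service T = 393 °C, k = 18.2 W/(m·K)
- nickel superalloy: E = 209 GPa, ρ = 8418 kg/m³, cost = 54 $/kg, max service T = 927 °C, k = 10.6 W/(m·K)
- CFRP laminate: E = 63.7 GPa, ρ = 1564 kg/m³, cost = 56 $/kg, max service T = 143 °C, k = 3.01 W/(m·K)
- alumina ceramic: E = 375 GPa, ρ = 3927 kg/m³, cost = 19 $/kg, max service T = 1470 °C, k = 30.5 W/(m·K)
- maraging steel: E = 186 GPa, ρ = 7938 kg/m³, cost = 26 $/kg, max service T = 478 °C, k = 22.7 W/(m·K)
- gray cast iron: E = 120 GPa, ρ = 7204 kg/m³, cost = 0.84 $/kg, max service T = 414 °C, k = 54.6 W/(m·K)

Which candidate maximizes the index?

Screen on constraints: cost ≤ 40 $/kg; max service T ≥ 404 °C; k ≥ 26.6 W/(m·K). Survivors: alumina ceramic, gray cast iron.
Evaluate M for each candidate:
  alumina ceramic: M = 1.84×10⁻³
  gray cast iron: M = 0.685×10⁻³
Alumina ceramic ranks first.

alumina ceramic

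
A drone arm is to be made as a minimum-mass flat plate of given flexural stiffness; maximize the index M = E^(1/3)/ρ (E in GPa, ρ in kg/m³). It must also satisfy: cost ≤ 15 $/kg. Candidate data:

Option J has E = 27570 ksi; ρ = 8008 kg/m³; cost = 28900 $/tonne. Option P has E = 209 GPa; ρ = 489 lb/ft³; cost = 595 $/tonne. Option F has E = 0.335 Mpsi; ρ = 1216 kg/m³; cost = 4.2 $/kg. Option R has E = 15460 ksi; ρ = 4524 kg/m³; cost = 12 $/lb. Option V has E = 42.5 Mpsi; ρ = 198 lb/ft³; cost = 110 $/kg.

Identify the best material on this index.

Screen on constraints: cost ≤ 15 $/kg. Survivors: option P, option F.
Normalizing units and computing the index:
  option P: E = 209.0 GPa, ρ = 7833 kg/m³
  option F: E = 2.310 GPa, ρ = 1216 kg/m³
  option F: M = 1.09×10⁻³
  option P: M = 0.758×10⁻³
Option F has the largest M.

option F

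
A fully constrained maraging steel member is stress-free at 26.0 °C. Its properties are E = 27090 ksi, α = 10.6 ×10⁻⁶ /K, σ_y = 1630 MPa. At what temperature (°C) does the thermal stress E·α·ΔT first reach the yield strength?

E = 27090 ksi = 186.8 GPa.
E·α·ΔT = 1630 MPa ⇒ ΔT = 1630 / (186.8×10³ × 10.6×10⁻⁶) = 823.3 K.
T = 26.0 + 823.3 = 849.3 °C.

849 °C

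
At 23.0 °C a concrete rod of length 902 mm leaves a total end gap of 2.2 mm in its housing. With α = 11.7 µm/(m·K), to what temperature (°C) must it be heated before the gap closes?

α·L₀·ΔT = 2.2 mm ⇒ ΔT = 2.2 / (11.7×10⁻⁶ × 902.0) = 208.5 K.
T = 23.0 + 208.5 = 231.5 °C.

231 °C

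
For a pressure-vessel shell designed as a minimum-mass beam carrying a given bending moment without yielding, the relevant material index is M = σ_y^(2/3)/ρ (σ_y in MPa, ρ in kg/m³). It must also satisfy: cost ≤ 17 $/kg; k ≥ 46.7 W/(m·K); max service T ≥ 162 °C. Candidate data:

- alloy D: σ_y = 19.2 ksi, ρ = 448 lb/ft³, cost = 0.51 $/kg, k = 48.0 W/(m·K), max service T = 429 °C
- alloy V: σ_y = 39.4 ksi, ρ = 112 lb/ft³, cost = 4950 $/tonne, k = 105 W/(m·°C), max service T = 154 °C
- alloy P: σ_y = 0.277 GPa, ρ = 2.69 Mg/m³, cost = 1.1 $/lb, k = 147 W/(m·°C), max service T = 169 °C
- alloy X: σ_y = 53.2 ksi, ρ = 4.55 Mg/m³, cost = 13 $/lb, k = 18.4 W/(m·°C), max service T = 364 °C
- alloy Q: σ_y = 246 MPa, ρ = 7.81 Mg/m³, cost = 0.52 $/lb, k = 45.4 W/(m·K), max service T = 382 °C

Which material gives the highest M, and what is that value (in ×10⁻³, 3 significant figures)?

alloy P, M = 15.8×10⁻³

Screen on constraints: cost ≤ 17 $/kg; k ≥ 46.7 W/(m·K); max service T ≥ 162 °C. Survivors: alloy D, alloy P.
In SI units:
  alloy D: σ_y = 132.4 MPa, ρ = 7176 kg/m³
  alloy P: σ_y = 277.0 MPa, ρ = 2690 kg/m³
  alloy P: M = 15.8×10⁻³
  alloy D: M = 3.62×10⁻³
Alloy P has the largest M.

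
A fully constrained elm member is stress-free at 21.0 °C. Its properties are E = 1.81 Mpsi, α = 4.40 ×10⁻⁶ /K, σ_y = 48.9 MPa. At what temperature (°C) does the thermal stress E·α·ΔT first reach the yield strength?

E = 1.81 Mpsi = 12.48 GPa.
E·α·ΔT = 48.90 MPa ⇒ ΔT = 48.90 / (12.48×10³ × 4.40×10⁻⁶) = 890.6 K.
T = 21.0 + 890.6 = 911.6 °C.

912 °C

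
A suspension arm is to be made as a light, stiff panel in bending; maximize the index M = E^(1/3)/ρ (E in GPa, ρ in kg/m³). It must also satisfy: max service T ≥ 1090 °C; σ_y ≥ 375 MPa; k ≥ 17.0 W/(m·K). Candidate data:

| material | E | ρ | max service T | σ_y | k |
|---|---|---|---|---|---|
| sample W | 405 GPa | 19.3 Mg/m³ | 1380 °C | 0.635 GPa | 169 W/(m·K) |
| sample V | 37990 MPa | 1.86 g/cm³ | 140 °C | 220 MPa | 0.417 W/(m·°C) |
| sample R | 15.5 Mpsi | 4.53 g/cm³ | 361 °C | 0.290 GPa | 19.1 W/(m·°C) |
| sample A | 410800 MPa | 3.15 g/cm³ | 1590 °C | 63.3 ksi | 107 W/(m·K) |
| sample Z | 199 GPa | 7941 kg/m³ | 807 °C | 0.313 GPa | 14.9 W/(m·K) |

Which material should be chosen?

Screen on constraints: max service T ≥ 1090 °C; σ_y ≥ 375 MPa; k ≥ 17.0 W/(m·K). Survivors: sample W, sample A.
In SI units:
  sample W: E = 405.0 GPa, ρ = 19300 kg/m³
  sample A: E = 410.8 GPa, ρ = 3150 kg/m³
  sample A: M = 2.36×10⁻³
  sample W: M = 0.383×10⁻³
Sample A has the largest M.

sample A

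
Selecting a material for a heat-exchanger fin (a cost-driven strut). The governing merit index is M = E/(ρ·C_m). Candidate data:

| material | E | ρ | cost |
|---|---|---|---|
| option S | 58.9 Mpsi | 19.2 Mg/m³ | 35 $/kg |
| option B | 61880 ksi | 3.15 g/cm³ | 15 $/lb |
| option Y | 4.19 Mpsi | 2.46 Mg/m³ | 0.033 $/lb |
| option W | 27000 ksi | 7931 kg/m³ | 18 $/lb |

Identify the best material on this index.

option Y

Convert each candidate to consistent units, then evaluate M:
  option S: E = 406.1 GPa, ρ = 19200 kg/m³, cost = 35.00 $/kg
  option B: E = 426.6 GPa, ρ = 3150 kg/m³, cost = 33.07 $/kg
  option Y: E = 28.89 GPa, ρ = 2460 kg/m³, cost = 0.07275 $/kg
  option W: E = 186.2 GPa, ρ = 7931 kg/m³, cost = 39.68 $/kg
  option Y: M = 161 MN·m per $
  option B: M = 4.10 MN·m per $
  option S: M = 0.604 MN·m per $
  option W: M = 0.592 MN·m per $
Option Y ranks first.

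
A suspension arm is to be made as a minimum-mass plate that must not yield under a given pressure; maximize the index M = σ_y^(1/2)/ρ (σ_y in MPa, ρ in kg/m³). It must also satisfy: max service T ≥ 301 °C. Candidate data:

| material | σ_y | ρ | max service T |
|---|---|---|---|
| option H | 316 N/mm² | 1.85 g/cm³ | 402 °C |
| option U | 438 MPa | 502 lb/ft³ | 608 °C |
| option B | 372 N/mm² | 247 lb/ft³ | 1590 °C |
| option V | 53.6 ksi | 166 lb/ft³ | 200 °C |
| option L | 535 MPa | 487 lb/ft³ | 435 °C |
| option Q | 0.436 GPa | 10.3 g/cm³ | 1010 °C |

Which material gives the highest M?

option H

Screen on constraints: max service T ≥ 301 °C. Survivors: option H, option U, option B, option L, option Q.
Putting every candidate on a common basis:
  option H: σ_y = 316.0 MPa, ρ = 1850 kg/m³
  option U: σ_y = 438.0 MPa, ρ = 8041 kg/m³
  option B: σ_y = 372.0 MPa, ρ = 3957 kg/m³
  option L: σ_y = 535.0 MPa, ρ = 7801 kg/m³
  option Q: σ_y = 436.0 MPa, ρ = 10300 kg/m³
  option H: M = 9.61×10⁻³
  option B: M = 4.87×10⁻³
  option L: M = 2.97×10⁻³
  option U: M = 2.60×10⁻³
  option Q: M = 2.03×10⁻³
Option H has the largest M.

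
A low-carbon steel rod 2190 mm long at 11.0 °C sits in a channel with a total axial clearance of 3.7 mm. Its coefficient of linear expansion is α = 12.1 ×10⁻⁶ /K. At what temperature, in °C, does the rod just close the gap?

α·L₀·ΔT = 3.7 mm ⇒ ΔT = 3.7 / (12.1×10⁻⁶ × 2190.0) = 139.6 K.
T = 11.0 + 139.6 = 150.6 °C.

151 °C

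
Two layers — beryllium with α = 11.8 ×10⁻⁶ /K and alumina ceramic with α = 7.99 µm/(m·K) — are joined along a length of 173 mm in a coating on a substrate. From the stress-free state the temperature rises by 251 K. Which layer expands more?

beryllium

α(beryllium) = 11.8×10⁻⁶/K vs α(alumina ceramic) = 7.99×10⁻⁶/K.
Higher α expands more for the same ΔT: beryllium.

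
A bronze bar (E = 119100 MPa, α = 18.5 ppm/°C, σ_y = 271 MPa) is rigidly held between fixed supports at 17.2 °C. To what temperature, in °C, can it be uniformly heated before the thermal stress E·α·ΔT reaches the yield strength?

E = 119100 MPa = 119.1 GPa.
E·α·ΔT = 271.0 MPa ⇒ ΔT = 271.0 / (119.1×10³ × 18.5×10⁻⁶) = 123.0 K.
T = 17.2 + 123.0 = 140.2 °C.

140 °C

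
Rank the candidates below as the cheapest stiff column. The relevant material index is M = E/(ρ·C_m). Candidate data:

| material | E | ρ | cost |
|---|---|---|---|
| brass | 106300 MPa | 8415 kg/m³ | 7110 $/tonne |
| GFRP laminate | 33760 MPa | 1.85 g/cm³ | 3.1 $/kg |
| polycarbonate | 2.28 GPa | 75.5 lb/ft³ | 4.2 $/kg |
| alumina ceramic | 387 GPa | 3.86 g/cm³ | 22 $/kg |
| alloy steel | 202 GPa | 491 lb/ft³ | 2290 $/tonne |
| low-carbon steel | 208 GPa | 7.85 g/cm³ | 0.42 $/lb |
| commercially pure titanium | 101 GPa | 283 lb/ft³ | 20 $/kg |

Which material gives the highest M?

After converting to SI:
  brass: E = 106.3 GPa, ρ = 8415 kg/m³, cost = 7.110 $/kg
  GFRP laminate: E = 33.76 GPa, ρ = 1850 kg/m³, cost = 3.100 $/kg
  polycarbonate: E = 2.280 GPa, ρ = 1209 kg/m³, cost = 4.200 $/kg
  alumina ceramic: E = 387.0 GPa, ρ = 3860 kg/m³, cost = 22.00 $/kg
  alloy steel: E = 202.0 GPa, ρ = 7865 kg/m³, cost = 2.290 $/kg
  low-carbon steel: E = 208.0 GPa, ρ = 7850 kg/m³, cost = 0.9259 $/kg
  commercially pure titanium: E = 101.0 GPa, ρ = 4533 kg/m³, cost = 20.00 $/kg
  low-carbon steel: M = 28.6 MN·m per $
  alloy steel: M = 11.2 MN·m per $
  GFRP laminate: M = 5.89 MN·m per $
  alumina ceramic: M = 4.56 MN·m per $
  brass: M = 1.78 MN·m per $
  commercially pure titanium: M = 1.11 MN·m per $
  polycarbonate: M = 0.449 MN·m per $
Low-carbon steel has the largest M.

low-carbon steel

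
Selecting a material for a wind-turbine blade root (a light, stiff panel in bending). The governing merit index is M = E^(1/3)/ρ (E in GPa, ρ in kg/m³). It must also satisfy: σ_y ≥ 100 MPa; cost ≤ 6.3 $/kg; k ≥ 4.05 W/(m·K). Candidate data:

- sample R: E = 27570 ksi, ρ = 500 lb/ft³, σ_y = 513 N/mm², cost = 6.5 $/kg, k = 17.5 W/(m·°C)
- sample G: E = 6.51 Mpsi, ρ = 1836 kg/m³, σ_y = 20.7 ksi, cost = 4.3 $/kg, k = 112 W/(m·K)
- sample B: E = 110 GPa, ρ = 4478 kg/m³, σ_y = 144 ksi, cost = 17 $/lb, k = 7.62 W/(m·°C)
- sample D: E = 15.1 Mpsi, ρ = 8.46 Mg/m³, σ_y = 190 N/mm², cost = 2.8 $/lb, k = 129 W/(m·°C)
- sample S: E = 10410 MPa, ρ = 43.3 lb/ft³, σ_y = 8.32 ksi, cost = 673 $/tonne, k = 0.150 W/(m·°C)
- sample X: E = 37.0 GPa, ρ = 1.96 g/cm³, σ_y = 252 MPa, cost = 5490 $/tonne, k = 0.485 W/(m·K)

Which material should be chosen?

sample G

Screen on constraints: σ_y ≥ 100 MPa; cost ≤ 6.3 $/kg; k ≥ 4.05 W/(m·K). Survivors: sample G, sample D.
Normalizing units and computing the index:
  sample G: E = 44.88 GPa, ρ = 1836 kg/m³
  sample D: E = 104.1 GPa, ρ = 8460 kg/m³
  sample G: M = 1.94×10⁻³
  sample D: M = 0.556×10⁻³
Highest index: sample G.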